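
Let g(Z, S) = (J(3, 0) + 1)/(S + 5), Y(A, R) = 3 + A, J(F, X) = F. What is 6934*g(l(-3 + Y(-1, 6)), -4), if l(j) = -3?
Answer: 27736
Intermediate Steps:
g(Z, S) = 4/(5 + S) (g(Z, S) = (3 + 1)/(S + 5) = 4/(5 + S))
6934*g(l(-3 + Y(-1, 6)), -4) = 6934*(4/(5 - 4)) = 6934*(4/1) = 6934*(4*1) = 6934*4 = 27736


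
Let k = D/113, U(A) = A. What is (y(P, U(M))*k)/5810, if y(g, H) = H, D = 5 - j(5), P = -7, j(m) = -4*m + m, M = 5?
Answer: 10/65653 ≈ 0.00015232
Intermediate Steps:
j(m) = -3*m
D = 20 (D = 5 - (-3)*5 = 5 - 1*(-15) = 5 + 15 = 20)
k = 20/113 ≈ 0.17699
(y(P, U(M))*k)/5810 = (5*(20/113))/5810 = (100/113)*(1/5810) = 10/65653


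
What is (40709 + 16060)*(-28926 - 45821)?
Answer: -4243312443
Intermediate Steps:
(40709 + 16060)*(-28926 - 45821) = 56769*(-74747) = -4243312443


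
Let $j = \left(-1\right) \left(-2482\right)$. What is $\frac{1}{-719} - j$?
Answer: $- \frac{1784559}{719} \approx -2482.0$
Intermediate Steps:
$j = 2482$
$\frac{1}{-719} - j = \frac{1}{-719} - 2482 = - \frac{1}{719} - 2482 = - \frac{1784559}{719}$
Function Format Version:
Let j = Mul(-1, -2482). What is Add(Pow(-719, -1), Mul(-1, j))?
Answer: Rational(-1784559, 719) ≈ -2482.0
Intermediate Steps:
j = 2482
Add(Pow(-719, -1), Mul(-1, j)) = Add(Pow(-719, -1), Mul(-1, 2482)) = Add(Rational(-1, 719), -2482) = Rational(-1784559, 719)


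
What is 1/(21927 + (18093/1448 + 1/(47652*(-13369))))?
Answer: 230615570856/5059589201940571 ≈ 4.5580e-5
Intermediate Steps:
1/(21927 + (18093/1448 + 1/(47652*(-13369)))) = 1/(21927 + (18093*(1/1448) + (1/47652)*(-1/13369))) = 1/(21927 + (18093/1448 - 1/637059588)) = 1/(21927 + 2881579781059/230615570856) = 1/(5059589201940571/230615570856) = 230615570856/5059589201940571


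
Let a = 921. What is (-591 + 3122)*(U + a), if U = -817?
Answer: 263224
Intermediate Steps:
(-591 + 3122)*(U + a) = (-591 + 3122)*(-817 + 921) = 2531*104 = 263224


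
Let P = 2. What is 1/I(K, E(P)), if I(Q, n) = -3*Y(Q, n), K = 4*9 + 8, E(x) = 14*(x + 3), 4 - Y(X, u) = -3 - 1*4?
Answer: -1/33 ≈ -0.030303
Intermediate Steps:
Y(X, u) = 11 (Y(X, u) = 4 - (-3 - 1*4) = 4 - (-3 - 4) = 4 - 1*(-7) = 4 + 7 = 11)
E(x) = 42 + 14*x (E(x) = 14*(3 + x) = 42 + 14*x)
K = 44 (K = 36 + 8 = 44)
I(Q, n) = -33 (I(Q, n) = -3*11 = -33)
1/I(K, E(P)) = 1/(-33) = -1/33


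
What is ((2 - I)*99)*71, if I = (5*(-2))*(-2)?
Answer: -126522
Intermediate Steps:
I = 20 (I = -10*(-2) = 20)
((2 - I)*99)*71 = ((2 - 1*20)*99)*71 = ((2 - 20)*99)*71 = -18*99*71 = -1782*71 = -126522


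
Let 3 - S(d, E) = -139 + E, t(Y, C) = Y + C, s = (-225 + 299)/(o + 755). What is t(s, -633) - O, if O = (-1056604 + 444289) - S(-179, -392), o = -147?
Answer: 186113701/304 ≈ 6.1222e+5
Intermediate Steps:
s = 37/304 (s = (-225 + 299)/(-147 + 755) = 74/608 = 74*(1/608) = 37/304 ≈ 0.12171)
t(Y, C) = C + Y
S(d, E) = 142 - E (S(d, E) = 3 - (-139 + E) = 3 + (139 - E) = 142 - E)
O = -612849 (O = (-1056604 + 444289) - (142 - 1*(-392)) = -612315 - (142 + 392) = -612315 - 1*534 = -612315 - 534 = -612849)
t(s, -633) - O = (-633 + 37/304) - 1*(-612849) = -192395/304 + 612849 = 186113701/304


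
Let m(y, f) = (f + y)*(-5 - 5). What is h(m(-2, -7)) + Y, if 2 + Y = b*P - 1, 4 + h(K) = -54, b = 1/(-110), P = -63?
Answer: -6647/110 ≈ -60.427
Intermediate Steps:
b = -1/110 ≈ -0.0090909
m(y, f) = -10*f - 10*y (m(y, f) = (f + y)*(-10) = -10*f - 10*y)
h(K) = -58 (h(K) = -4 - 54 = -58)
Y = -267/110 (Y = -2 + (-1/110*(-63) - 1) = -2 + (63/110 - 1) = -2 - 47/110 = -267/110 ≈ -2.4273)
h(m(-2, -7)) + Y = -58 - 267/110 = -6647/110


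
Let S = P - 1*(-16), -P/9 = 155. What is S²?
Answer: 1901641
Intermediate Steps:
P = -1395 (P = -9*155 = -1395)
S = -1379 (S = -1395 - 1*(-16) = -1395 + 16 = -1379)
S² = (-1379)² = 1901641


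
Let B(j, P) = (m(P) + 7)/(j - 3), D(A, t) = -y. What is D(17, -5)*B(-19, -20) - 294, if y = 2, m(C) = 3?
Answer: -3224/11 ≈ -293.09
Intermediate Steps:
D(A, t) = -2 (D(A, t) = -1*2 = -2)
B(j, P) = 10/(-3 + j) (B(j, P) = (3 + 7)/(j - 3) = 10/(-3 + j))
D(17, -5)*B(-19, -20) - 294 = -20/(-3 - 19) - 294 = -20/(-22) - 294 = -20*(-1)/22 - 294 = -2*(-5/11) - 294 = 10/11 - 294 = -3224/11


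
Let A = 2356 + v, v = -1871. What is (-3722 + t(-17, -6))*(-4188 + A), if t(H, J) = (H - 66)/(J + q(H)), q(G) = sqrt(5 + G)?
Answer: 109953179/8 - 307349*I*sqrt(3)/24 ≈ 1.3744e+7 - 22181.0*I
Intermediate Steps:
t(H, J) = (-66 + H)/(J + sqrt(5 + H)) (t(H, J) = (H - 66)/(J + sqrt(5 + H)) = (-66 + H)/(J + sqrt(5 + H)))
A = 485 (A = 2356 - 1871 = 485)
(-3722 + t(-17, -6))*(-4188 + A) = (-3722 + (-66 - 17)/(-6 + sqrt(5 - 17)))*(-4188 + 485) = (-3722 - 83/(-6 + sqrt(-12)))*(-3703) = (-3722 - 83/(-6 + 2*I*sqrt(3)))*(-3703) = 13782566 + 307349/(-6 + 2*I*sqrt(3))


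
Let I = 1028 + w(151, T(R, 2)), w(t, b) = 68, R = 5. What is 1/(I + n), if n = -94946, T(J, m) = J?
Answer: -1/93850 ≈ -1.0655e-5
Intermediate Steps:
I = 1096 (I = 1028 + 68 = 1096)
1/(I + n) = 1/(1096 - 94946) = 1/(-93850) = -1/93850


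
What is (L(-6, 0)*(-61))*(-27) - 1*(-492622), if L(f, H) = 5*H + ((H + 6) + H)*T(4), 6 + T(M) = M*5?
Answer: 630970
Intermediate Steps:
T(M) = -6 + 5*M (T(M) = -6 + M*5 = -6 + 5*M)
L(f, H) = 84 + 33*H (L(f, H) = 5*H + ((H + 6) + H)*(-6 + 5*4) = 5*H + ((6 + H) + H)*(-6 + 20) = 5*H + (6 + 2*H)*14 = 5*H + (84 + 28*H) = 84 + 33*H)
(L(-6, 0)*(-61))*(-27) - 1*(-492622) = ((84 + 33*0)*(-61))*(-27) - 1*(-492622) = ((84 + 0)*(-61))*(-27) + 492622 = (84*(-61))*(-27) + 492622 = -5124*(-27) + 492622 = 138348 + 492622 = 630970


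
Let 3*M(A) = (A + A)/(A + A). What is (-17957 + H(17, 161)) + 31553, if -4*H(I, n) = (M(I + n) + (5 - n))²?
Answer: 271367/36 ≈ 7538.0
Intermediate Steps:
M(A) = ⅓ (M(A) = ((A + A)/(A + A))/3 = ((2*A)/((2*A)))/3 = ((2*A)*(1/(2*A)))/3 = (⅓)*1 = ⅓)
H(I, n) = -(16/3 - n)²/4 (H(I, n) = -(⅓ + (5 - n))²/4 = -(16/3 - n)²/4)
(-17957 + H(17, 161)) + 31553 = (-17957 - (-16 + 3*161)²/36) + 31553 = (-17957 - (-16 + 483)²/36) + 31553 = (-17957 - 1/36*467²) + 31553 = (-17957 - 1/36*218089) + 31553 = (-17957 - 218089/36) + 31553 = -864541/36 + 31553 = 271367/36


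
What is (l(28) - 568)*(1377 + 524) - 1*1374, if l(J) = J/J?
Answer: -1079241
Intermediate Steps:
l(J) = 1
(l(28) - 568)*(1377 + 524) - 1*1374 = (1 - 568)*(1377 + 524) - 1*1374 = -567*1901 - 1374 = -1077867 - 1374 = -1079241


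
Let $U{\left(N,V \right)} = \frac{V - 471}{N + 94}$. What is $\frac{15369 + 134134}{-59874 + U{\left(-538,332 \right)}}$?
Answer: $- \frac{66379332}{26583917} \approx -2.497$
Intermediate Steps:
$U{\left(N,V \right)} = \frac{-471 + V}{94 + N}$
$\frac{15369 + 134134}{-59874 + U{\left(-538,332 \right)}} = \frac{15369 + 134134}{-59874 + \frac{-471 + 332}{94 - 538}} = \frac{149503}{-59874 + \frac{1}{-444} \left(-139\right)} = \frac{149503}{-59874 - - \frac{139}{444}} = \frac{149503}{-59874 + \frac{139}{444}} = \frac{149503}{- \frac{26583917}{444}} = 149503 \left(- \frac{444}{26583917}\right) = - \frac{66379332}{26583917}$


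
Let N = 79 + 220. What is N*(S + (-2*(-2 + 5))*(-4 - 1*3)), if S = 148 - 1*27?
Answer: 48737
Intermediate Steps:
S = 121 (S = 148 - 27 = 121)
N = 299
N*(S + (-2*(-2 + 5))*(-4 - 1*3)) = 299*(121 + (-2*(-2 + 5))*(-4 - 1*3)) = 299*(121 + (-2*3)*(-4 - 3)) = 299*(121 - 6*(-7)) = 299*(121 + 42) = 299*163 = 48737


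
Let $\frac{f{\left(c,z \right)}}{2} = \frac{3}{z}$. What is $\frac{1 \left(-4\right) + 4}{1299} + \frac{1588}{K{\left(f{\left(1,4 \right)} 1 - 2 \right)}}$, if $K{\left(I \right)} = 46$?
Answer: $\frac{794}{23} \approx 34.522$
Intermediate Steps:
$f{\left(c,z \right)} = \frac{6}{z}$ ($f{\left(c,z \right)} = 2 \frac{3}{z} = \frac{6}{z}$)
$\frac{1 \left(-4\right) + 4}{1299} + \frac{1588}{K{\left(f{\left(1,4 \right)} 1 - 2 \right)}} = \frac{1 \left(-4\right) + 4}{1299} + \frac{1588}{46} = \left(-4 + 4\right) \frac{1}{1299} + 1588 \cdot \frac{1}{46} = 0 \cdot \frac{1}{1299} + \frac{794}{23} = 0 + \frac{794}{23} = \frac{794}{23}$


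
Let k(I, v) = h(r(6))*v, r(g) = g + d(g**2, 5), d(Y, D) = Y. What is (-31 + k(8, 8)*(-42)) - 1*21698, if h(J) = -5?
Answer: -20049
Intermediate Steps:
r(g) = g + g**2
k(I, v) = -5*v
(-31 + k(8, 8)*(-42)) - 1*21698 = (-31 - 5*8*(-42)) - 1*21698 = (-31 - 40*(-42)) - 21698 = (-31 + 1680) - 21698 = 1649 - 21698 = -20049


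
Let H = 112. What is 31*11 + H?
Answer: 453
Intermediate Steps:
31*11 + H = 31*11 + 112 = 341 + 112 = 453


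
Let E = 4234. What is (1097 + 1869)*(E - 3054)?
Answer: 3499880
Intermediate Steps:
(1097 + 1869)*(E - 3054) = (1097 + 1869)*(4234 - 3054) = 2966*1180 = 3499880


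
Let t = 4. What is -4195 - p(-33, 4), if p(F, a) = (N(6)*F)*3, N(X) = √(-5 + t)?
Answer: -4195 + 99*I ≈ -4195.0 + 99.0*I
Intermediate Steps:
N(X) = I (N(X) = √(-5 + 4) = √(-1) = I)
p(F, a) = 3*I*F (p(F, a) = (I*F)*3 = 3*I*F)
-4195 - p(-33, 4) = -4195 - 3*I*(-33) = -4195 - (-99)*I = -4195 + 99*I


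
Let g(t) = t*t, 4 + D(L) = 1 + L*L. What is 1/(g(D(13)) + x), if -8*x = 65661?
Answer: 8/154787 ≈ 5.1684e-5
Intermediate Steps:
D(L) = -3 + L² (D(L) = -4 + (1 + L*L) = -4 + (1 + L²) = -3 + L²)
x = -65661/8 (x = -⅛*65661 = -65661/8 ≈ -8207.6)
g(t) = t²
1/(g(D(13)) + x) = 1/((-3 + 13²)² - 65661/8) = 1/((-3 + 169)² - 65661/8) = 1/(166² - 65661/8) = 1/(27556 - 65661/8) = 1/(154787/8) = 8/154787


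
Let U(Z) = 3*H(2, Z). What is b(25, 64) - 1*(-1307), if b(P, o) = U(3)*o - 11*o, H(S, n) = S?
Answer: 987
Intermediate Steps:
U(Z) = 6 (U(Z) = 3*2 = 6)
b(P, o) = -5*o (b(P, o) = 6*o - 11*o = -5*o)
b(25, 64) - 1*(-1307) = -5*64 - 1*(-1307) = -320 + 1307 = 987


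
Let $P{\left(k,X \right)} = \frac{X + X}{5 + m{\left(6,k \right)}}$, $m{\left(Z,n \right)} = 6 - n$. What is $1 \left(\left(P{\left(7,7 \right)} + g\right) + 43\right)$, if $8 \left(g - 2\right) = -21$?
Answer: $\frac{367}{8} \approx 45.875$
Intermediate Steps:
$g = - \frac{5}{8}$ ($g = 2 + \frac{1}{8} \left(-21\right) = 2 - \frac{21}{8} = - \frac{5}{8} \approx -0.625$)
$P{\left(k,X \right)} = \frac{2 X}{11 - k}$ ($P{\left(k,X \right)} = \frac{X + X}{5 - \left(-6 + k\right)} = \frac{2 X}{11 - k}$)
$1 \left(\left(P{\left(7,7 \right)} + g\right) + 43\right) = 1 \left(\left(\left(-2\right) 7 \frac{1}{-11 + 7} - \frac{5}{8}\right) + 43\right) = 1 \left(\left(\left(-2\right) 7 \frac{1}{-4} - \frac{5}{8}\right) + 43\right) = 1 \left(\left(\left(-2\right) 7 \left(- \frac{1}{4}\right) - \frac{5}{8}\right) + 43\right) = 1 \left(\left(\frac{7}{2} - \frac{5}{8}\right) + 43\right) = 1 \left(\frac{23}{8} + 43\right) = 1 \cdot \frac{367}{8} = \frac{367}{8}$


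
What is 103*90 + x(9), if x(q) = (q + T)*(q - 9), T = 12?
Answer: 9270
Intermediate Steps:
x(q) = (-9 + q)*(12 + q) (x(q) = (q + 12)*(q - 9) = (12 + q)*(-9 + q) = (-9 + q)*(12 + q))
103*90 + x(9) = 103*90 + (-108 + 9² + 3*9) = 9270 + (-108 + 81 + 27) = 9270 + 0 = 9270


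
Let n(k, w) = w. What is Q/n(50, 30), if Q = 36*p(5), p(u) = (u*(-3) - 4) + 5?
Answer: -84/5 ≈ -16.800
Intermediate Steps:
p(u) = 1 - 3*u (p(u) = (-3*u - 4) + 5 = (-4 - 3*u) + 5 = 1 - 3*u)
Q = -504 (Q = 36*(1 - 3*5) = 36*(1 - 15) = 36*(-14) = -504)
Q/n(50, 30) = -504/30 = -504*1/30 = -84/5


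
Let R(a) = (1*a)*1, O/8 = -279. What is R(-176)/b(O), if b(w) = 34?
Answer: -88/17 ≈ -5.1765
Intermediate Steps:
O = -2232 (O = 8*(-279) = -2232)
R(a) = a (R(a) = a*1 = a)
R(-176)/b(O) = -176/34 = -176*1/34 = -88/17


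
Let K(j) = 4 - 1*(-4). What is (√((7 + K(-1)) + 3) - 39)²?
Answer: 1539 - 234*√2 ≈ 1208.1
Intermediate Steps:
K(j) = 8 (K(j) = 4 + 4 = 8)
(√((7 + K(-1)) + 3) - 39)² = (√((7 + 8) + 3) - 39)² = (√(15 + 3) - 39)² = (√18 - 39)² = (3*√2 - 39)² = (-39 + 3*√2)²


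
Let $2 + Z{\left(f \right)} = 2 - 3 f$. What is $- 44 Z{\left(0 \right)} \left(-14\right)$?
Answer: $0$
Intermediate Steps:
$Z{\left(f \right)} = - 3 f$ ($Z{\left(f \right)} = -2 - \left(-2 + 3 f\right) = - 3 f$)
$- 44 Z{\left(0 \right)} \left(-14\right) = - 44 \left(\left(-3\right) 0\right) \left(-14\right) = \left(-44\right) 0 \left(-14\right) = 0 \left(-14\right) = 0$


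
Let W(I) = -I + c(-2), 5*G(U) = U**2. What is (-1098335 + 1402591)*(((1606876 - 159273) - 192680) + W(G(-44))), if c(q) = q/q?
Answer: 1908501743104/5 ≈ 3.8170e+11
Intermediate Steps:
c(q) = 1
G(U) = U**2/5
W(I) = 1 - I (W(I) = -I + 1 = 1 - I)
(-1098335 + 1402591)*(((1606876 - 159273) - 192680) + W(G(-44))) = (-1098335 + 1402591)*(((1606876 - 159273) - 192680) + (1 - (-44)**2/5)) = 304256*((1447603 - 192680) + (1 - 1936/5)) = 304256*(1254923 + (1 - 1*1936/5)) = 304256*(1254923 + (1 - 1936/5)) = 304256*(1254923 - 1931/5) = 304256*(6272684/5) = 1908501743104/5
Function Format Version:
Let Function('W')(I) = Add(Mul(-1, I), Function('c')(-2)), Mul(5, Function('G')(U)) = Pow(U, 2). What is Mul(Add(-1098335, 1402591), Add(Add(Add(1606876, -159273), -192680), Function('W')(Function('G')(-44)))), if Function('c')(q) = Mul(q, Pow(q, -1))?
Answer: Rational(1908501743104, 5) ≈ 3.8170e+11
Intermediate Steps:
Function('c')(q) = 1
Function('G')(U) = Mul(Rational(1, 5), Pow(U, 2))
Function('W')(I) = Add(1, Mul(-1, I)) (Function('W')(I) = Add(Mul(-1, I), 1) = Add(1, Mul(-1, I)))
Mul(Add(-1098335, 1402591), Add(Add(Add(1606876, -159273), -192680), Function('W')(Function('G')(-44)))) = Mul(Add(-1098335, 1402591), Add(Add(Add(1606876, -159273), -192680), Add(1, Mul(-1, Mul(Rational(1, 5), Pow(-44, 2)))))) = Mul(304256, Add(Add(1447603, -192680), Add(1, Mul(-1, Mul(Rational(1, 5), 1936))))) = Mul(304256, Add(1254923, Add(1, Mul(-1, Rational(1936, 5))))) = Mul(304256, Add(1254923, Add(1, Rational(-1936, 5)))) = Mul(304256, Add(1254923, Rational(-1931, 5))) = Mul(304256, Rational(6272684, 5)) = Rational(1908501743104, 5)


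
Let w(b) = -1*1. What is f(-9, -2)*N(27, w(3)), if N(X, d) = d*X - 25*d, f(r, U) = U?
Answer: 4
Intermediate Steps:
w(b) = -1
N(X, d) = -25*d + X*d (N(X, d) = X*d - 25*d = -25*d + X*d)
f(-9, -2)*N(27, w(3)) = -(-2)*(-25 + 27) = -(-2)*2 = -2*(-2) = 4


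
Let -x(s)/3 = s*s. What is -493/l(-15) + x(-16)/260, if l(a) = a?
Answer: 5833/195 ≈ 29.913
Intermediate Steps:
x(s) = -3*s**2 (x(s) = -3*s*s = -3*s**2)
-493/l(-15) + x(-16)/260 = -493/(-15) - 3*(-16)**2/260 = -493*(-1/15) - 3*256*(1/260) = 493/15 - 768*1/260 = 493/15 - 192/65 = 5833/195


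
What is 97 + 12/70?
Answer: 3401/35 ≈ 97.171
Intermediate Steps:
97 + 12/70 = 97 + (1/70)*12 = 97 + 6/35 = 3401/35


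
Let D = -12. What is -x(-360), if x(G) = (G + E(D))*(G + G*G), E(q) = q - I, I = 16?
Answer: 50145120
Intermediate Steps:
E(q) = -16 + q (E(q) = q - 1*16 = q - 16 = -16 + q)
x(G) = (-28 + G)*(G + G²) (x(G) = (G + (-16 - 12))*(G + G*G) = (G - 28)*(G + G²) = (-28 + G)*(G + G²))
-x(-360) = -(-360)*(-28 + (-360)² - 27*(-360)) = -(-360)*(-28 + 129600 + 9720) = -(-360)*139292 = -1*(-50145120) = 50145120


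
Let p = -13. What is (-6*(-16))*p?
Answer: -1248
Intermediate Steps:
(-6*(-16))*p = -6*(-16)*(-13) = 96*(-13) = -1248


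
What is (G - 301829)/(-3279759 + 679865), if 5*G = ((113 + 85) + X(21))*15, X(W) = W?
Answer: 150586/1299947 ≈ 0.11584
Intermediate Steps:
G = 657 (G = (((113 + 85) + 21)*15)/5 = ((198 + 21)*15)/5 = (219*15)/5 = (1/5)*3285 = 657)
(G - 301829)/(-3279759 + 679865) = (657 - 301829)/(-3279759 + 679865) = -301172/(-2599894) = -301172*(-1/2599894) = 150586/1299947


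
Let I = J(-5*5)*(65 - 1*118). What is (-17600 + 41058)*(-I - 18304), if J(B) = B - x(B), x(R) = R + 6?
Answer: -436834876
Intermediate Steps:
x(R) = 6 + R
J(B) = -6 (J(B) = B - (6 + B) = B + (-6 - B) = -6)
I = 318 (I = -6*(65 - 1*118) = -6*(65 - 118) = -6*(-53) = 318)
(-17600 + 41058)*(-I - 18304) = (-17600 + 41058)*(-1*318 - 18304) = 23458*(-318 - 18304) = 23458*(-18622) = -436834876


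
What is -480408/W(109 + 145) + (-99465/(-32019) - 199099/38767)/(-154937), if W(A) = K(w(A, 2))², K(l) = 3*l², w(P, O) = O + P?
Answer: 69148047597157673/103251168489234562547712 ≈ 6.6971e-7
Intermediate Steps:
W(A) = 9*(2 + A)⁴ (W(A) = (3*(2 + A)²)² = 9*(2 + A)⁴)
-480408/W(109 + 145) + (-99465/(-32019) - 199099/38767)/(-154937) = -480408*1/(9*(2 + (109 + 145))⁴) + (-99465/(-32019) - 199099/38767)/(-154937) = -480408*1/(9*(2 + 254)⁴) + (-99465*(-1/32019) - 199099*1/38767)*(-1/154937) = -480408/(9*256⁴) + (33155/10673 - 199099/38767)*(-1/154937) = -480408/(9*4294967296) - 839663742/413760191*(-1/154937) = -480408/38654705664 + 839663742/64106762712967 = -480408*1/38654705664 + 839663742/64106762712967 = -20017/1610612736 + 839663742/64106762712967 = 69148047597157673/103251168489234562547712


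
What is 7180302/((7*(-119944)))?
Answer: -3590151/419804 ≈ -8.5520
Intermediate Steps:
7180302/((7*(-119944))) = 7180302/(-839608) = 7180302*(-1/839608) = -3590151/419804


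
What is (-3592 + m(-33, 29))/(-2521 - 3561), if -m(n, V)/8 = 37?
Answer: 1944/3041 ≈ 0.63926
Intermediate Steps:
m(n, V) = -296 (m(n, V) = -8*37 = -296)
(-3592 + m(-33, 29))/(-2521 - 3561) = (-3592 - 296)/(-2521 - 3561) = -3888/(-6082) = -3888*(-1/6082) = 1944/3041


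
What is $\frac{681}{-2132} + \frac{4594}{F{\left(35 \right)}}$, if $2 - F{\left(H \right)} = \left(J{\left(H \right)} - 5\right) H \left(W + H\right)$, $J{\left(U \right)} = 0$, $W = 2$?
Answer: $\frac{5383571}{13808964} \approx 0.38986$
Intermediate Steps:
$F{\left(H \right)} = 2 + 5 H \left(2 + H\right)$ ($F{\left(H \right)} = 2 - \left(0 - 5\right) H \left(2 + H\right) = 2 - - 5 H \left(2 + H\right) = 2 + 5 H \left(2 + H\right)$)
$\frac{681}{-2132} + \frac{4594}{F{\left(35 \right)}} = \frac{681}{-2132} + \frac{4594}{2 + 5 \cdot 35^{2} + 10 \cdot 35} = 681 \left(- \frac{1}{2132}\right) + \frac{4594}{2 + 5 \cdot 1225 + 350} = - \frac{681}{2132} + \frac{4594}{2 + 6125 + 350} = - \frac{681}{2132} + \frac{4594}{6477} = \frac{5383571}{13808964}$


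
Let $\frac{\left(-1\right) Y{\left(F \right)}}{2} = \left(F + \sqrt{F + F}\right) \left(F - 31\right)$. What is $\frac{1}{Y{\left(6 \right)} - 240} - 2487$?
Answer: $- \frac{1094281}{440} + \frac{\sqrt{3}}{264} \approx -2487.0$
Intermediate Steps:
$Y{\left(F \right)} = - 2 \left(-31 + F\right) \left(F + \sqrt{2} \sqrt{F}\right)$ ($Y{\left(F \right)} = - 2 \left(F + \sqrt{F + F}\right) \left(F - 31\right) = - 2 \left(F + \sqrt{2 F}\right) \left(-31 + F\right) = - 2 \left(F + \sqrt{2} \sqrt{F}\right) \left(-31 + F\right) = - 2 \left(-31 + F\right) \left(F + \sqrt{2} \sqrt{F}\right)$)
$\frac{1}{Y{\left(6 \right)} - 240} - 2487 = \frac{1}{\left(- 2 \cdot 6^{2} + 62 \cdot 6 - 2 \sqrt{2} \cdot 6^{\frac{3}{2}} + 62 \sqrt{2} \sqrt{6}\right) - 240} - 2487 = \frac{1}{\left(\left(-2\right) 36 + 372 - 2 \sqrt{2} \cdot 6 \sqrt{6} + 124 \sqrt{3}\right) - 240} - 2487 = \frac{1}{\left(-72 + 372 - 24 \sqrt{3} + 124 \sqrt{3}\right) - 240} - 2487 = \frac{1}{\left(300 + 100 \sqrt{3}\right) - 240} - 2487 = \frac{1}{60 + 100 \sqrt{3}} - 2487 = -2487 + \frac{1}{60 + 100 \sqrt{3}}$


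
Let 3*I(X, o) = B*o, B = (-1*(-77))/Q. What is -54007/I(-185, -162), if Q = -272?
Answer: -7344952/2079 ≈ -3532.9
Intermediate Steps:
B = -77/272 (B = -1*(-77)/(-272) = 77*(-1/272) = -77/272 ≈ -0.28309)
I(X, o) = -77*o/816 (I(X, o) = (-77*o/272)/3 = -77*o/816)
-54007/I(-185, -162) = -54007/((-77/816*(-162))) = -54007/2079/136 = -54007*136/2079 = -7344952/2079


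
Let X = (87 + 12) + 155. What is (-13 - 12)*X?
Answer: -6350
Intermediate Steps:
X = 254 (X = 99 + 155 = 254)
(-13 - 12)*X = (-13 - 12)*254 = -25*254 = -6350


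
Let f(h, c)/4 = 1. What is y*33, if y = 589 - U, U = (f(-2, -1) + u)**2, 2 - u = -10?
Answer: 10989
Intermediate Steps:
u = 12 (u = 2 - 1*(-10) = 2 + 10 = 12)
f(h, c) = 4 (f(h, c) = 4*1 = 4)
U = 256 (U = (4 + 12)**2 = 16**2 = 256)
y = 333 (y = 589 - 1*256 = 589 - 256 = 333)
y*33 = 333*33 = 10989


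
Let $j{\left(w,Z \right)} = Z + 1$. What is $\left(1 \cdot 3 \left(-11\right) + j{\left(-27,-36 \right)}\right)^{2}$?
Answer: $4624$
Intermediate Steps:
$j{\left(w,Z \right)} = 1 + Z$
$\left(1 \cdot 3 \left(-11\right) + j{\left(-27,-36 \right)}\right)^{2} = \left(1 \cdot 3 \left(-11\right) + \left(1 - 36\right)\right)^{2} = \left(3 \left(-11\right) - 35\right)^{2} = \left(-33 - 35\right)^{2} = \left(-68\right)^{2} = 4624$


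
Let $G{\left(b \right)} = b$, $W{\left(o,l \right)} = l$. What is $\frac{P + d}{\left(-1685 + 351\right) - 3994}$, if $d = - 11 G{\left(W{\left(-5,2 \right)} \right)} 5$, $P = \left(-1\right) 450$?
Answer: $\frac{35}{333} \approx 0.10511$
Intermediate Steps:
$P = -450$
$d = -110$ ($d = \left(-11\right) 2 \cdot 5 = \left(-22\right) 5 = -110$)
$\frac{P + d}{\left(-1685 + 351\right) - 3994} = \frac{-450 - 110}{\left(-1685 + 351\right) - 3994} = - \frac{560}{-1334 - 3994} = - \frac{560}{-5328} = \left(-560\right) \left(- \frac{1}{5328}\right) = \frac{35}{333}$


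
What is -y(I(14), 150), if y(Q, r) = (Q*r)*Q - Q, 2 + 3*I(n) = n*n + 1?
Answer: -633685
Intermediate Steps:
I(n) = -⅓ + n²/3 (I(n) = -⅔ + (n*n + 1)/3 = -⅔ + (n² + 1)/3 = -⅔ + (1 + n²)/3 = -⅔ + (⅓ + n²/3) = -⅓ + n²/3)
y(Q, r) = -Q + r*Q² (y(Q, r) = r*Q² - Q = -Q + r*Q²)
-y(I(14), 150) = -(-⅓ + (⅓)*14²)*(-1 + (-⅓ + (⅓)*14²)*150) = -(-⅓ + (⅓)*196)*(-1 + (-⅓ + (⅓)*196)*150) = -(-⅓ + 196/3)*(-1 + (-⅓ + 196/3)*150) = -65*(-1 + 65*150) = -65*(-1 + 9750) = -65*9749 = -1*633685 = -633685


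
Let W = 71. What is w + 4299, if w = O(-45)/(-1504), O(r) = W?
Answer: 6465625/1504 ≈ 4299.0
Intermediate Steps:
O(r) = 71
w = -71/1504 (w = 71/(-1504) = 71*(-1/1504) = -71/1504 ≈ -0.047207)
w + 4299 = -71/1504 + 4299 = 6465625/1504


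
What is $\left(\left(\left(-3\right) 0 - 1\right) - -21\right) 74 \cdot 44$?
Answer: $65120$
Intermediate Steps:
$\left(\left(\left(-3\right) 0 - 1\right) - -21\right) 74 \cdot 44 = \left(\left(0 - 1\right) + 21\right) 74 \cdot 44 = \left(-1 + 21\right) 74 \cdot 44 = 20 \cdot 74 \cdot 44 = 1480 \cdot 44 = 65120$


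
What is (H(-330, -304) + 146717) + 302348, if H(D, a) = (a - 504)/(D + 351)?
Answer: 9429557/21 ≈ 4.4903e+5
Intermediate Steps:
H(D, a) = (-504 + a)/(351 + D)
(H(-330, -304) + 146717) + 302348 = ((-504 - 304)/(351 - 330) + 146717) + 302348 = (-808/21 + 146717) + 302348 = 3080249/21 + 302348 = 9429557/21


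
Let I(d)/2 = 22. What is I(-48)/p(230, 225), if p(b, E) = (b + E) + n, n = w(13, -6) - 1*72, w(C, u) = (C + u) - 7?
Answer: 44/383 ≈ 0.11488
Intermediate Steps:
w(C, u) = -7 + C + u
n = -72 (n = (-7 + 13 - 6) - 1*72 = 0 - 72 = -72)
I(d) = 44 (I(d) = 2*22 = 44)
p(b, E) = -72 + E + b (p(b, E) = (b + E) - 72 = (E + b) - 72 = -72 + E + b)
I(-48)/p(230, 225) = 44/(-72 + 225 + 230) = 44/383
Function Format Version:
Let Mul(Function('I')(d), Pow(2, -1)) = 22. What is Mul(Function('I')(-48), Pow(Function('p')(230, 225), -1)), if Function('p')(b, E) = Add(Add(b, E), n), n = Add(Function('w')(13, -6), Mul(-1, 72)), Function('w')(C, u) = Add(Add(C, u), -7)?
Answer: Rational(44, 383) ≈ 0.11488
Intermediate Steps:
Function('w')(C, u) = Add(-7, C, u)
n = -72 (n = Add(Add(-7, 13, -6), Mul(-1, 72)) = Add(0, -72) = -72)
Function('I')(d) = 44 (Function('I')(d) = Mul(2, 22) = 44)
Function('p')(b, E) = Add(-72, E, b) (Function('p')(b, E) = Add(Add(b, E), -72) = Add(Add(E, b), -72) = Add(-72, E, b))
Mul(Function('I')(-48), Pow(Function('p')(230, 225), -1)) = Mul(44, Pow(Add(-72, 225, 230), -1)) = Mul(44, Pow(383, -1)) = Mul(44, Rational(1, 383)) = Rational(44, 383)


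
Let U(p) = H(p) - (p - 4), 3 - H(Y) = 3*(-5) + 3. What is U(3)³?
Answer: 4096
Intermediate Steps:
H(Y) = 15 (H(Y) = 3 - (3*(-5) + 3) = 3 - (-15 + 3) = 3 - 1*(-12) = 3 + 12 = 15)
U(p) = 19 - p (U(p) = 15 - (p - 4) = 15 - (-4 + p) = 15 + (4 - p) = 19 - p)
U(3)³ = (19 - 1*3)³ = (19 - 3)³ = 16³ = 4096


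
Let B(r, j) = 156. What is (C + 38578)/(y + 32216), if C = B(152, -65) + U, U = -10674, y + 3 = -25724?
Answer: 28060/6489 ≈ 4.3242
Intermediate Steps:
y = -25727 (y = -3 - 25724 = -25727)
C = -10518 (C = 156 - 10674 = -10518)
(C + 38578)/(y + 32216) = (-10518 + 38578)/(-25727 + 32216) = 28060/6489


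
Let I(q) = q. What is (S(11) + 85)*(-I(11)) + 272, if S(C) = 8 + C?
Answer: -872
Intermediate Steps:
(S(11) + 85)*(-I(11)) + 272 = ((8 + 11) + 85)*(-1*11) + 272 = (19 + 85)*(-11) + 272 = 104*(-11) + 272 = -1144 + 272 = -872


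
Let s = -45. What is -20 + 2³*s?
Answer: -380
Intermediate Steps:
-20 + 2³*s = -20 + 2³*(-45) = -20 + 8*(-45) = -20 - 360 = -380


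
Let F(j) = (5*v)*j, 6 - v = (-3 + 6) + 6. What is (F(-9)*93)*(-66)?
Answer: -828630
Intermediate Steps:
v = -3 (v = 6 - ((-3 + 6) + 6) = 6 - (3 + 6) = 6 - 1*9 = 6 - 9 = -3)
F(j) = -15*j (F(j) = (5*(-3))*j = -15*j)
(F(-9)*93)*(-66) = (-15*(-9)*93)*(-66) = (135*93)*(-66) = 12555*(-66) = -828630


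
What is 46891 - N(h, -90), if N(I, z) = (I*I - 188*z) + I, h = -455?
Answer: -176599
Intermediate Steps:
N(I, z) = I + I**2 - 188*z (N(I, z) = (I**2 - 188*z) + I = I + I**2 - 188*z)
46891 - N(h, -90) = 46891 - (-455 + (-455)**2 - 188*(-90)) = 46891 - (-455 + 207025 + 16920) = 46891 - 1*223490 = 46891 - 223490 = -176599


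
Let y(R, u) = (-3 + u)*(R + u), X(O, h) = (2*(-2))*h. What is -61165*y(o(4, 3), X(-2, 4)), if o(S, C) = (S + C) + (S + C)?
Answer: -2324270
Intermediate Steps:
X(O, h) = -4*h
o(S, C) = 2*C + 2*S (o(S, C) = (C + S) + (C + S) = 2*C + 2*S)
-61165*y(o(4, 3), X(-2, 4)) = -61165*((-4*4)**2 - 3*(2*3 + 2*4) - (-12)*4 + (2*3 + 2*4)*(-4*4)) = -61165*((-16)**2 - 3*(6 + 8) - 3*(-16) + (6 + 8)*(-16)) = -61165*(256 - 3*14 + 48 + 14*(-16)) = -61165*(256 - 42 + 48 - 224) = -61165*38 = -2324270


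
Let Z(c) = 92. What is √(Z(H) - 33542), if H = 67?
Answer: 5*I*√1338 ≈ 182.89*I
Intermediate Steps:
√(Z(H) - 33542) = √(92 - 33542) = √(-33450) = 5*I*√1338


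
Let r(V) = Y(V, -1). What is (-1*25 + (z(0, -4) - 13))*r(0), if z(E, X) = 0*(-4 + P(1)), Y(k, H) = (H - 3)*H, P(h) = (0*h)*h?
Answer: -152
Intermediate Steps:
P(h) = 0 (P(h) = 0*h = 0)
Y(k, H) = H*(-3 + H) (Y(k, H) = (-3 + H)*H = H*(-3 + H))
z(E, X) = 0 (z(E, X) = 0*(-4 + 0) = 0*(-4) = 0)
r(V) = 4 (r(V) = -(-3 - 1) = -1*(-4) = 4)
(-1*25 + (z(0, -4) - 13))*r(0) = (-1*25 + (0 - 13))*4 = (-25 - 13)*4 = -38*4 = -152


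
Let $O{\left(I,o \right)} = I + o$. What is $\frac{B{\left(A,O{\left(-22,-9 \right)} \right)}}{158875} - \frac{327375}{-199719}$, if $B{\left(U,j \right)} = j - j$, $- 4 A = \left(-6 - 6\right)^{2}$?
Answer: $\frac{12125}{7397} \approx 1.6392$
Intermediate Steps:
$A = -36$ ($A = - \frac{\left(-6 - 6\right)^{2}}{4} = - \frac{\left(-12\right)^{2}}{4} = \left(- \frac{1}{4}\right) 144 = -36$)
$B{\left(U,j \right)} = 0$
$\frac{B{\left(A,O{\left(-22,-9 \right)} \right)}}{158875} - \frac{327375}{-199719} = \frac{0}{158875} - \frac{327375}{-199719} = 0 \cdot \frac{1}{158875} - - \frac{12125}{7397} = 0 + \frac{12125}{7397} = \frac{12125}{7397}$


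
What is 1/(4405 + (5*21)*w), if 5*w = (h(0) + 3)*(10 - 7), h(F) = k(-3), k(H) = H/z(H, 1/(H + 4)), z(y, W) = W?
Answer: 1/4405 ≈ 0.00022701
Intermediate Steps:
k(H) = H*(4 + H) (k(H) = H/(1/(H + 4)) = H/(1/(4 + H)) = H*(4 + H))
h(F) = -3 (h(F) = -3*(4 - 3) = -3*1 = -3)
w = 0 (w = ((-3 + 3)*(10 - 7))/5 = (0*3)/5 = (⅕)*0 = 0)
1/(4405 + (5*21)*w) = 1/(4405 + (5*21)*0) = 1/(4405 + 105*0) = 1/(4405 + 0) = 1/4405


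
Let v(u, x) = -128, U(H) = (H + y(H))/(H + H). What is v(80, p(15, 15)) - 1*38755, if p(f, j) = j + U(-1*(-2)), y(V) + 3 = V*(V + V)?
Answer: -38883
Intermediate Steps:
y(V) = -3 + 2*V² (y(V) = -3 + V*(V + V) = -3 + V*(2*V) = -3 + 2*V²)
U(H) = (-3 + H + 2*H²)/(2*H) (U(H) = (H + (-3 + 2*H²))/(H + H) = (-3 + H + 2*H²)/((2*H)) = (-3 + H + 2*H²)*(1/(2*H)) = (-3 + H + 2*H²)/(2*H))
p(f, j) = 7/4 + j (p(f, j) = j + (½ - 1*(-2) - 3/(2*((-1*(-2))))) = j + (½ + 2 - 3/2/2) = j + (½ + 2 - 3/2*½) = j + (½ + 2 - ¾) = j + 7/4 = 7/4 + j)
v(80, p(15, 15)) - 1*38755 = -128 - 1*38755 = -128 - 38755 = -38883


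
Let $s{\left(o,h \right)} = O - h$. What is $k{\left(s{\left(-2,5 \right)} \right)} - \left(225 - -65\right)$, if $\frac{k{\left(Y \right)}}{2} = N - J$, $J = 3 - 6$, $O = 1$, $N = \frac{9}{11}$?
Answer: $- \frac{3106}{11} \approx -282.36$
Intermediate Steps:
$N = \frac{9}{11}$ ($N = 9 \cdot \frac{1}{11} = \frac{9}{11} \approx 0.81818$)
$J = -3$ ($J = 3 - 6 = -3$)
$s{\left(o,h \right)} = 1 - h$
$k{\left(Y \right)} = \frac{84}{11}$ ($k{\left(Y \right)} = 2 \left(\frac{9}{11} - -3\right) = 2 \left(\frac{9}{11} + 3\right) = 2 \cdot \frac{42}{11} = \frac{84}{11}$)
$k{\left(s{\left(-2,5 \right)} \right)} - \left(225 - -65\right) = \frac{84}{11} - \left(225 - -65\right) = \frac{84}{11} - \left(225 + 65\right) = \frac{84}{11} - 290 = - \frac{3106}{11}$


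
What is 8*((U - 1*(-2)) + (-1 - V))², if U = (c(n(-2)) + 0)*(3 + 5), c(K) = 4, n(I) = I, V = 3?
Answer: 7200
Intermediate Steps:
U = 32 (U = (4 + 0)*(3 + 5) = 4*8 = 32)
8*((U - 1*(-2)) + (-1 - V))² = 8*((32 - 1*(-2)) + (-1 - 1*3))² = 8*((32 + 2) + (-1 - 3))² = 8*(34 - 4)² = 8*30² = 8*900 = 7200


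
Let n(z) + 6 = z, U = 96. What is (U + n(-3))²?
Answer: 7569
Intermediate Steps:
n(z) = -6 + z
(U + n(-3))² = (96 + (-6 - 3))² = (96 - 9)² = 87² = 7569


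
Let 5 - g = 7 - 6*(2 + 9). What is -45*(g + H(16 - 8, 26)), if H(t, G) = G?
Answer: -4050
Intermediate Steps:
g = 64 (g = 5 - (7 - 6*(2 + 9)) = 5 - (7 - 6*11) = 5 - (7 - 66) = 5 - 1*(-59) = 5 + 59 = 64)
-45*(g + H(16 - 8, 26)) = -45*(64 + 26) = -45*90 = -4050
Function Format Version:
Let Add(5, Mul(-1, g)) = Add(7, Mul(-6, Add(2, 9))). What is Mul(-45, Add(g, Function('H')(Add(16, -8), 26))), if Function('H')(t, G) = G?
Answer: -4050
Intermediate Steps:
g = 64 (g = Add(5, Mul(-1, Add(7, Mul(-6, Add(2, 9))))) = Add(5, Mul(-1, Add(7, Mul(-6, 11)))) = Add(5, Mul(-1, Add(7, -66))) = Add(5, Mul(-1, -59)) = Add(5, 59) = 64)
Mul(-45, Add(g, Function('H')(Add(16, -8), 26))) = Mul(-45, Add(64, 26)) = Mul(-45, 90) = -4050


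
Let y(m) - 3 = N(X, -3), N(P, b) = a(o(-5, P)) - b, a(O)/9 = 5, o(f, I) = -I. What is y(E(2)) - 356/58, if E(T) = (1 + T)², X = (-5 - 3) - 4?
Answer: 1301/29 ≈ 44.862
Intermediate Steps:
a(O) = 45 (a(O) = 9*5 = 45)
X = -12 (X = -8 - 4 = -12)
N(P, b) = 45 - b
y(m) = 51 (y(m) = 3 + (45 - 1*(-3)) = 3 + (45 + 3) = 3 + 48 = 51)
y(E(2)) - 356/58 = 51 - 356/58 = 51 - 1*178/29 = 51 - 178/29 = 1301/29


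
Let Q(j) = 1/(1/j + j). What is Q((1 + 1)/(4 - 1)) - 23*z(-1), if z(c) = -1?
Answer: 305/13 ≈ 23.462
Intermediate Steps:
Q(j) = 1/(j + 1/j)
Q((1 + 1)/(4 - 1)) - 23*z(-1) = ((1 + 1)/(4 - 1))/(1 + ((1 + 1)/(4 - 1))²) - 23*(-1) = (2/3)/(1 + (2/3)²) + 23 = (2*(⅓))/(1 + (2*(⅓))²) + 23 = 2/(3*(1 + (⅔)²)) + 23 = 2/(3*(1 + 4/9)) + 23 = 2/(3*(13/9)) + 23 = (⅔)*(9/13) + 23 = 6/13 + 23 = 305/13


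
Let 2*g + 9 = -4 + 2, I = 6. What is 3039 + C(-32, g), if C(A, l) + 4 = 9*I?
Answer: 3089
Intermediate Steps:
g = -11/2 (g = -9/2 + (-4 + 2)/2 = -9/2 + (½)*(-2) = -9/2 - 1 = -11/2 ≈ -5.5000)
C(A, l) = 50 (C(A, l) = -4 + 9*6 = -4 + 54 = 50)
3039 + C(-32, g) = 3039 + 50 = 3089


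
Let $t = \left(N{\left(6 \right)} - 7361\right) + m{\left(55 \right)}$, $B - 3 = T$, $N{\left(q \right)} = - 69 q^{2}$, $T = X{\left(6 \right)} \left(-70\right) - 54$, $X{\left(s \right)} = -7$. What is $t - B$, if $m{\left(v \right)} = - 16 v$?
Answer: $-11164$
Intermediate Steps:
$T = 436$ ($T = \left(-7\right) \left(-70\right) - 54 = 490 - 54 = 436$)
$B = 439$ ($B = 3 + 436 = 439$)
$t = -10725$ ($t = \left(- 69 \cdot 6^{2} - 7361\right) - 880 = \left(\left(-69\right) 36 - 7361\right) - 880 = \left(-2484 - 7361\right) - 880 = -9845 - 880 = -10725$)
$t - B = -10725 - 439 = -11164$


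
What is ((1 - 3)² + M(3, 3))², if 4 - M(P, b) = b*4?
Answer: 16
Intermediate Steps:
M(P, b) = 4 - 4*b (M(P, b) = 4 - b*4 = 4 - 4*b)
((1 - 3)² + M(3, 3))² = ((1 - 3)² + (4 - 4*3))² = ((-2)² + (4 - 12))² = (4 - 8)² = (-4)² = 16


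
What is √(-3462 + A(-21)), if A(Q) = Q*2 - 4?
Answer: 2*I*√877 ≈ 59.228*I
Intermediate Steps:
A(Q) = -4 + 2*Q (A(Q) = 2*Q - 4 = -4 + 2*Q)
√(-3462 + A(-21)) = √(-3462 + (-4 + 2*(-21))) = √(-3462 + (-4 - 42)) = √(-3462 - 46) = √(-3508) = 2*I*√877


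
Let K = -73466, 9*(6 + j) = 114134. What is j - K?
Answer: 775274/9 ≈ 86142.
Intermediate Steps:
j = 114080/9 (j = -6 + (⅑)*114134 = -6 + 114134/9 = 114080/9 ≈ 12676.)
j - K = 114080/9 - 1*(-73466) = 114080/9 + 73466 = 775274/9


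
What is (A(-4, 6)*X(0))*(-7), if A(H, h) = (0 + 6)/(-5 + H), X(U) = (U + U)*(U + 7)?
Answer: 0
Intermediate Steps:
X(U) = 2*U*(7 + U) (X(U) = (2*U)*(7 + U) = 2*U*(7 + U))
A(H, h) = 6/(-5 + H)
(A(-4, 6)*X(0))*(-7) = ((6/(-5 - 4))*(2*0*(7 + 0)))*(-7) = ((6/(-9))*(2*0*7))*(-7) = ((6*(-⅑))*0)*(-7) = -⅔*0*(-7) = 0*(-7) = 0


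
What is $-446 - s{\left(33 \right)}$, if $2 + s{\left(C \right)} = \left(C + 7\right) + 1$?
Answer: $-485$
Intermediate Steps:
$s{\left(C \right)} = 6 + C$ ($s{\left(C \right)} = -2 + \left(\left(C + 7\right) + 1\right) = -2 + \left(\left(7 + C\right) + 1\right) = -2 + \left(8 + C\right) = 6 + C$)
$-446 - s{\left(33 \right)} = -446 - \left(6 + 33\right) = -446 - 39 = -485$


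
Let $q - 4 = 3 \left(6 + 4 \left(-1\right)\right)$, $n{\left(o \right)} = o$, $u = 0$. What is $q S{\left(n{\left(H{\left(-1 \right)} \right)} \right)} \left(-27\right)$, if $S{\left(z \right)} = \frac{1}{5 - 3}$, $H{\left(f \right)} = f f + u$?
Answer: $-135$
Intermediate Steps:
$H{\left(f \right)} = f^{2}$ ($H{\left(f \right)} = f f + 0 = f^{2} + 0 = f^{2}$)
$q = 10$ ($q = 4 + 3 \left(6 + 4 \left(-1\right)\right) = 4 + 3 \left(6 - 4\right) = 4 + 3 \cdot 2 = 4 + 6 = 10$)
$S{\left(z \right)} = \frac{1}{2}$
$q S{\left(n{\left(H{\left(-1 \right)} \right)} \right)} \left(-27\right) = 10 \cdot \frac{1}{2} \left(-27\right) = 5 \left(-27\right) = -135$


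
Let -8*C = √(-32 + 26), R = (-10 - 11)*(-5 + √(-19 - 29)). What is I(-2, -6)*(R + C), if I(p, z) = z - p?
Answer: -420 + I*√6/2 + 336*I*√3 ≈ -420.0 + 583.19*I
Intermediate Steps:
R = 105 - 84*I*√3 (R = -21*(-5 + √(-48)) = -21*(-5 + 4*I*√3) = 105 - 84*I*√3 ≈ 105.0 - 145.49*I)
C = -I*√6/8 (C = -√(-32 + 26)/8 = -I*√6/8 ≈ -0.30619*I)
I(-2, -6)*(R + C) = (-6 - 1*(-2))*((105 - 84*I*√3) - I*√6/8) = (-6 + 2)*(105 - 84*I*√3 - I*√6/8) = -4*(105 - 84*I*√3 - I*√6/8) = -420 + I*√6/2 + 336*I*√3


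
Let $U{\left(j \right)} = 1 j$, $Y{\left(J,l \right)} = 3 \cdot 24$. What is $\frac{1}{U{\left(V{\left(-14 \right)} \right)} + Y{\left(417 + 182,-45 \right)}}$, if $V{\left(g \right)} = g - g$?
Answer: $\frac{1}{72} \approx 0.013889$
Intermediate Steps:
$Y{\left(J,l \right)} = 72$
$V{\left(g \right)} = 0$
$U{\left(j \right)} = j$
$\frac{1}{U{\left(V{\left(-14 \right)} \right)} + Y{\left(417 + 182,-45 \right)}} = \frac{1}{0 + 72} = \frac{1}{72}$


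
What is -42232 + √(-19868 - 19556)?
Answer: -42232 + 16*I*√154 ≈ -42232.0 + 198.55*I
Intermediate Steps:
-42232 + √(-19868 - 19556) = -42232 + √(-39424) = -42232 + 16*I*√154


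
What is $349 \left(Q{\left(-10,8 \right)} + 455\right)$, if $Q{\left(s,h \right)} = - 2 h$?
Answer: $153211$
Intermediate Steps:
$349 \left(Q{\left(-10,8 \right)} + 455\right) = 349 \left(\left(-2\right) 8 + 455\right) = 349 \left(-16 + 455\right) = 349 \cdot 439 = 153211$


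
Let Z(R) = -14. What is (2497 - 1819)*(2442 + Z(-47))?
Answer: 1646184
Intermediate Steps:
(2497 - 1819)*(2442 + Z(-47)) = (2497 - 1819)*(2442 - 14) = 678*2428 = 1646184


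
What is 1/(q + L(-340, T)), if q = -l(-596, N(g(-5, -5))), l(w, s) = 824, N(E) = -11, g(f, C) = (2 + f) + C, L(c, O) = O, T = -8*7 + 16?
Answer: -1/864 ≈ -0.0011574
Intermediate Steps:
T = -40 (T = -56 + 16 = -40)
g(f, C) = 2 + C + f
q = -824 (q = -1*824 = -824)
1/(q + L(-340, T)) = 1/(-824 - 40) = 1/(-864) = -1/864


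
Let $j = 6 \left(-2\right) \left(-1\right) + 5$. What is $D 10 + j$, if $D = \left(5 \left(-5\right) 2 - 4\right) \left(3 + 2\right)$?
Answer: $-2683$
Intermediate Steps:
$j = 17$ ($j = \left(-12\right) \left(-1\right) + 5 = 12 + 5 = 17$)
$D = -270$ ($D = \left(\left(-25\right) 2 - 4\right) 5 = \left(-50 - 4\right) 5 = \left(-54\right) 5 = -270$)
$D 10 + j = \left(-270\right) 10 + 17 = -2700 + 17 = -2683$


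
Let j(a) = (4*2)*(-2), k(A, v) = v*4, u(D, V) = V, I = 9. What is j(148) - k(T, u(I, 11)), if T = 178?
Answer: -60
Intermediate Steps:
k(A, v) = 4*v
j(a) = -16 (j(a) = 8*(-2) = -16)
j(148) - k(T, u(I, 11)) = -16 - 4*11 = -16 - 1*44 = -16 - 44 = -60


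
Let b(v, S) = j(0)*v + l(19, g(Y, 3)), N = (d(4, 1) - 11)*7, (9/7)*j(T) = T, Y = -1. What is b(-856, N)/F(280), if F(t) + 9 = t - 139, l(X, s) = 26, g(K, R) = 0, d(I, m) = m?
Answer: 13/66 ≈ 0.19697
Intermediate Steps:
j(T) = 7*T/9
F(t) = -148 + t (F(t) = -9 + (t - 139) = -9 + (-139 + t) = -148 + t)
N = -70 (N = (1 - 11)*7 = -10*7 = -70)
b(v, S) = 26 (b(v, S) = ((7/9)*0)*v + 26 = 0*v + 26 = 0 + 26 = 26)
b(-856, N)/F(280) = 26/(-148 + 280) = 26/132 = 26*(1/132) = 13/66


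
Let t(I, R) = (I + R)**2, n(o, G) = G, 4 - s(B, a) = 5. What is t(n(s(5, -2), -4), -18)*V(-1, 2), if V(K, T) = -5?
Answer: -2420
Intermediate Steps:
s(B, a) = -1 (s(B, a) = 4 - 1*5 = 4 - 5 = -1)
t(n(s(5, -2), -4), -18)*V(-1, 2) = (-4 - 18)**2*(-5) = (-22)**2*(-5) = 484*(-5) = -2420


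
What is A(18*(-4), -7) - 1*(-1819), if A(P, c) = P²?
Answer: 7003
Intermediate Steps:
A(18*(-4), -7) - 1*(-1819) = (18*(-4))² - 1*(-1819) = (-72)² + 1819 = 5184 + 1819 = 7003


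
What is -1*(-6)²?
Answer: -36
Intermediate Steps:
-1*(-6)² = -1*36 = -36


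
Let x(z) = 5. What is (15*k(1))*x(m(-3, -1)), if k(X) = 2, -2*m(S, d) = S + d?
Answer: 150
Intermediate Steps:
m(S, d) = -S/2 - d/2 (m(S, d) = -(S + d)/2 = -S/2 - d/2)
(15*k(1))*x(m(-3, -1)) = (15*2)*5 = 30*5 = 150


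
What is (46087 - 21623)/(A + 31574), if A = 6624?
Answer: 12232/19099 ≈ 0.64045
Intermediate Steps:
(46087 - 21623)/(A + 31574) = (46087 - 21623)/(6624 + 31574) = 24464/38198 = 24464*(1/38198) = 12232/19099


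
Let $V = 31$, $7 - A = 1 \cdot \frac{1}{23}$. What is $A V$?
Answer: $\frac{4960}{23} \approx 215.65$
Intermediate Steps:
$A = \frac{160}{23}$ ($A = 7 - 1 \cdot \frac{1}{23} = 7 - \frac{1}{23} = \frac{160}{23} \approx 6.9565$)
$A V = \frac{160}{23} \cdot 31 = \frac{4960}{23}$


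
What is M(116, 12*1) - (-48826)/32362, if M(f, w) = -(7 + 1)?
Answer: -105035/16181 ≈ -6.4913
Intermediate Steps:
M(f, w) = -8 (M(f, w) = -1*8 = -8)
M(116, 12*1) - (-48826)/32362 = -8 - (-48826)/32362 = -8 - 1*(-24413/16181) = -8 + 24413/16181 = -105035/16181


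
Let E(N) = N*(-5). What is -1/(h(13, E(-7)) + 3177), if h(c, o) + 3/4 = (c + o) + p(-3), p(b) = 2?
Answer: -4/12905 ≈ -0.00030996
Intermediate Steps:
E(N) = -5*N
h(c, o) = 5/4 + c + o (h(c, o) = -¾ + ((c + o) + 2) = -¾ + (2 + c + o) = 5/4 + c + o)
-1/(h(13, E(-7)) + 3177) = -1/((5/4 + 13 - 5*(-7)) + 3177) = -1/((5/4 + 13 + 35) + 3177) = -1/(197/4 + 3177) = -1/12905/4 = -1*4/12905 = -4/12905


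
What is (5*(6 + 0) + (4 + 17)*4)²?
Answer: 12996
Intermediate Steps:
(5*(6 + 0) + (4 + 17)*4)² = (5*6 + 21*4)² = (30 + 84)² = 114² = 12996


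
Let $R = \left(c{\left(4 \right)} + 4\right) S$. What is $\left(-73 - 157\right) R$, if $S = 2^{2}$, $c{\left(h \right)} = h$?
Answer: $-7360$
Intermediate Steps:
$S = 4$
$R = 32$ ($R = \left(4 + 4\right) 4 = 8 \cdot 4 = 32$)
$\left(-73 - 157\right) R = \left(-73 - 157\right) 32 = \left(-230\right) 32 = -7360$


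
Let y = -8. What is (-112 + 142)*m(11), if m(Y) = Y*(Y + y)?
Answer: 990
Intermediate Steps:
m(Y) = Y*(-8 + Y) (m(Y) = Y*(Y - 8) = Y*(-8 + Y))
(-112 + 142)*m(11) = (-112 + 142)*(11*(-8 + 11)) = 30*(11*3) = 30*33 = 990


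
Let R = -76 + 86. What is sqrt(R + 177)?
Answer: sqrt(187) ≈ 13.675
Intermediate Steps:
R = 10
sqrt(R + 177) = sqrt(10 + 177) = sqrt(187)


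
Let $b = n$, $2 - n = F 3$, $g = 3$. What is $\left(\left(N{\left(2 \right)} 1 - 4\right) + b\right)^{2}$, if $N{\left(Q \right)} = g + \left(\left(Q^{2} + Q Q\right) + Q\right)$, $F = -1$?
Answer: $196$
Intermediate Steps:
$N{\left(Q \right)} = 3 + Q + 2 Q^{2}$ ($N{\left(Q \right)} = 3 + \left(\left(Q^{2} + Q Q\right) + Q\right) = 3 + \left(\left(Q^{2} + Q^{2}\right) + Q\right) = 3 + \left(2 Q^{2} + Q\right) = 3 + \left(Q + 2 Q^{2}\right) = 3 + Q + 2 Q^{2}$)
$n = 5$ ($n = 2 - \left(-1\right) 3 = 2 - -3 = 2 + 3 = 5$)
$b = 5$
$\left(\left(N{\left(2 \right)} 1 - 4\right) + b\right)^{2} = \left(\left(\left(3 + 2 + 2 \cdot 2^{2}\right) 1 - 4\right) + 5\right)^{2} = \left(\left(\left(3 + 2 + 2 \cdot 4\right) 1 - 4\right) + 5\right)^{2} = \left(\left(\left(3 + 2 + 8\right) 1 - 4\right) + 5\right)^{2} = \left(\left(13 \cdot 1 - 4\right) + 5\right)^{2} = \left(\left(13 - 4\right) + 5\right)^{2} = \left(9 + 5\right)^{2} = 14^{2} = 196$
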